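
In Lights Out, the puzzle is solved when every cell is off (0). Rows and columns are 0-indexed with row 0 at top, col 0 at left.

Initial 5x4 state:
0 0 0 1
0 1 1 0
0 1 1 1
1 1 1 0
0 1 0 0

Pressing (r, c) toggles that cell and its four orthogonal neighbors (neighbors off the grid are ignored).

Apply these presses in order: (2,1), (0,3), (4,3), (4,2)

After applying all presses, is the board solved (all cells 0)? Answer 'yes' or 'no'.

Answer: no

Derivation:
After press 1 at (2,1):
0 0 0 1
0 0 1 0
1 0 0 1
1 0 1 0
0 1 0 0

After press 2 at (0,3):
0 0 1 0
0 0 1 1
1 0 0 1
1 0 1 0
0 1 0 0

After press 3 at (4,3):
0 0 1 0
0 0 1 1
1 0 0 1
1 0 1 1
0 1 1 1

After press 4 at (4,2):
0 0 1 0
0 0 1 1
1 0 0 1
1 0 0 1
0 0 0 0

Lights still on: 7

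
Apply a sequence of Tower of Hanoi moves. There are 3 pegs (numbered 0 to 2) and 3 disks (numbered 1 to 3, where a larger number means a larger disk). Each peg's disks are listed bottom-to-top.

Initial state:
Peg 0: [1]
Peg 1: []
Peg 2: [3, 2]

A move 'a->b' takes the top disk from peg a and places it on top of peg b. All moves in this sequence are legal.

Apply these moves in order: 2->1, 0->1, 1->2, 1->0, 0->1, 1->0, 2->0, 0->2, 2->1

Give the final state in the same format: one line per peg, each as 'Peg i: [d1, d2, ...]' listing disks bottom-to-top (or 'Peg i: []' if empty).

After move 1 (2->1):
Peg 0: [1]
Peg 1: [2]
Peg 2: [3]

After move 2 (0->1):
Peg 0: []
Peg 1: [2, 1]
Peg 2: [3]

After move 3 (1->2):
Peg 0: []
Peg 1: [2]
Peg 2: [3, 1]

After move 4 (1->0):
Peg 0: [2]
Peg 1: []
Peg 2: [3, 1]

After move 5 (0->1):
Peg 0: []
Peg 1: [2]
Peg 2: [3, 1]

After move 6 (1->0):
Peg 0: [2]
Peg 1: []
Peg 2: [3, 1]

After move 7 (2->0):
Peg 0: [2, 1]
Peg 1: []
Peg 2: [3]

After move 8 (0->2):
Peg 0: [2]
Peg 1: []
Peg 2: [3, 1]

After move 9 (2->1):
Peg 0: [2]
Peg 1: [1]
Peg 2: [3]

Answer: Peg 0: [2]
Peg 1: [1]
Peg 2: [3]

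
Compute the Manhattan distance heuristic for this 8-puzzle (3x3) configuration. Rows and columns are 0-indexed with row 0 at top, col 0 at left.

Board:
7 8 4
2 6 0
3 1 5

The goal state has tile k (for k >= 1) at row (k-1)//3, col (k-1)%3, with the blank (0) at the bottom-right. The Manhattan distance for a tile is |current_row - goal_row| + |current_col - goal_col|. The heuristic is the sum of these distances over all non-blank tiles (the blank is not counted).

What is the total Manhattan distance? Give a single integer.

Tile 7: at (0,0), goal (2,0), distance |0-2|+|0-0| = 2
Tile 8: at (0,1), goal (2,1), distance |0-2|+|1-1| = 2
Tile 4: at (0,2), goal (1,0), distance |0-1|+|2-0| = 3
Tile 2: at (1,0), goal (0,1), distance |1-0|+|0-1| = 2
Tile 6: at (1,1), goal (1,2), distance |1-1|+|1-2| = 1
Tile 3: at (2,0), goal (0,2), distance |2-0|+|0-2| = 4
Tile 1: at (2,1), goal (0,0), distance |2-0|+|1-0| = 3
Tile 5: at (2,2), goal (1,1), distance |2-1|+|2-1| = 2
Sum: 2 + 2 + 3 + 2 + 1 + 4 + 3 + 2 = 19

Answer: 19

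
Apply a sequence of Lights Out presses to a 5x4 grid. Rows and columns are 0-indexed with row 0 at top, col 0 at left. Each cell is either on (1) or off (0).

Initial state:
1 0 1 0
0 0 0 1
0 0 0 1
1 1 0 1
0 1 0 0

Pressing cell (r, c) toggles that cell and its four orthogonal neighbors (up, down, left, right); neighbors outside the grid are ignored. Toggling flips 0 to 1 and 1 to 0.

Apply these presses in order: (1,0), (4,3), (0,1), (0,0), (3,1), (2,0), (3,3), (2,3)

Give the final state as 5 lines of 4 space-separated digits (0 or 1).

Answer: 0 0 0 0
1 0 0 0
0 0 1 1
1 0 0 0
0 0 1 0

Derivation:
After press 1 at (1,0):
0 0 1 0
1 1 0 1
1 0 0 1
1 1 0 1
0 1 0 0

After press 2 at (4,3):
0 0 1 0
1 1 0 1
1 0 0 1
1 1 0 0
0 1 1 1

After press 3 at (0,1):
1 1 0 0
1 0 0 1
1 0 0 1
1 1 0 0
0 1 1 1

After press 4 at (0,0):
0 0 0 0
0 0 0 1
1 0 0 1
1 1 0 0
0 1 1 1

After press 5 at (3,1):
0 0 0 0
0 0 0 1
1 1 0 1
0 0 1 0
0 0 1 1

After press 6 at (2,0):
0 0 0 0
1 0 0 1
0 0 0 1
1 0 1 0
0 0 1 1

After press 7 at (3,3):
0 0 0 0
1 0 0 1
0 0 0 0
1 0 0 1
0 0 1 0

After press 8 at (2,3):
0 0 0 0
1 0 0 0
0 0 1 1
1 0 0 0
0 0 1 0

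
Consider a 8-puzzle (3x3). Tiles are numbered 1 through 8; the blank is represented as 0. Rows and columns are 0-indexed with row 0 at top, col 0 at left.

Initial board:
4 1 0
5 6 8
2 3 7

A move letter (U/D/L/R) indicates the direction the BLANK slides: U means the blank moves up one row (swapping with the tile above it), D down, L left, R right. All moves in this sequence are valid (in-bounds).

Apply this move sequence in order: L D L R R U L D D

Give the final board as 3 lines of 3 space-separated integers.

Answer: 4 8 6
5 3 1
2 0 7

Derivation:
After move 1 (L):
4 0 1
5 6 8
2 3 7

After move 2 (D):
4 6 1
5 0 8
2 3 7

After move 3 (L):
4 6 1
0 5 8
2 3 7

After move 4 (R):
4 6 1
5 0 8
2 3 7

After move 5 (R):
4 6 1
5 8 0
2 3 7

After move 6 (U):
4 6 0
5 8 1
2 3 7

After move 7 (L):
4 0 6
5 8 1
2 3 7

After move 8 (D):
4 8 6
5 0 1
2 3 7

After move 9 (D):
4 8 6
5 3 1
2 0 7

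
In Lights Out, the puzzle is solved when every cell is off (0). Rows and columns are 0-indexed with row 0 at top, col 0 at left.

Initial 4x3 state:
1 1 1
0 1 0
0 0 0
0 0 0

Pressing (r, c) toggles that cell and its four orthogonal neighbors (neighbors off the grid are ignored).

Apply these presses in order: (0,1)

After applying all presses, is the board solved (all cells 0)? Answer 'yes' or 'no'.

Answer: yes

Derivation:
After press 1 at (0,1):
0 0 0
0 0 0
0 0 0
0 0 0

Lights still on: 0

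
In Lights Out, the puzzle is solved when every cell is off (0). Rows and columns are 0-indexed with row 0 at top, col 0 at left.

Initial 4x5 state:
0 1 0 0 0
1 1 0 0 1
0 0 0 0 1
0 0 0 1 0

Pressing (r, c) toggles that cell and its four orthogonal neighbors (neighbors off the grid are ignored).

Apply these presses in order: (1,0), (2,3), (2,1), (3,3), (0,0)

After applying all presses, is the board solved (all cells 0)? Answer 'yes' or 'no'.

Answer: no

Derivation:
After press 1 at (1,0):
1 1 0 0 0
0 0 0 0 1
1 0 0 0 1
0 0 0 1 0

After press 2 at (2,3):
1 1 0 0 0
0 0 0 1 1
1 0 1 1 0
0 0 0 0 0

After press 3 at (2,1):
1 1 0 0 0
0 1 0 1 1
0 1 0 1 0
0 1 0 0 0

After press 4 at (3,3):
1 1 0 0 0
0 1 0 1 1
0 1 0 0 0
0 1 1 1 1

After press 5 at (0,0):
0 0 0 0 0
1 1 0 1 1
0 1 0 0 0
0 1 1 1 1

Lights still on: 9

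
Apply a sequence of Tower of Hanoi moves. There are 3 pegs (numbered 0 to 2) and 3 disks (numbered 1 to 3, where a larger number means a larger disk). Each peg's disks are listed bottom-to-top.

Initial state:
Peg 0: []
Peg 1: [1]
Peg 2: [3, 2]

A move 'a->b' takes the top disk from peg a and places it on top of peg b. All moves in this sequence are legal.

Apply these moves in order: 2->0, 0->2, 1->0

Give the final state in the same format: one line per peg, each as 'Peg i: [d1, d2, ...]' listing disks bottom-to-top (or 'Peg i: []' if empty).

Answer: Peg 0: [1]
Peg 1: []
Peg 2: [3, 2]

Derivation:
After move 1 (2->0):
Peg 0: [2]
Peg 1: [1]
Peg 2: [3]

After move 2 (0->2):
Peg 0: []
Peg 1: [1]
Peg 2: [3, 2]

After move 3 (1->0):
Peg 0: [1]
Peg 1: []
Peg 2: [3, 2]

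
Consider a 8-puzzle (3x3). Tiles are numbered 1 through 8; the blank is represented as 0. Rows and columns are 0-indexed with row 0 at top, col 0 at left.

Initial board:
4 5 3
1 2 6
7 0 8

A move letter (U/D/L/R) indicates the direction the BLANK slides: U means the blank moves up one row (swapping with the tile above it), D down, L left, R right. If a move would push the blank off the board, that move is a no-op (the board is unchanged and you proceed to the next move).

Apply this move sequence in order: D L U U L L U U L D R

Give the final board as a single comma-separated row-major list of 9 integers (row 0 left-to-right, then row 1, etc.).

After move 1 (D):
4 5 3
1 2 6
7 0 8

After move 2 (L):
4 5 3
1 2 6
0 7 8

After move 3 (U):
4 5 3
0 2 6
1 7 8

After move 4 (U):
0 5 3
4 2 6
1 7 8

After move 5 (L):
0 5 3
4 2 6
1 7 8

After move 6 (L):
0 5 3
4 2 6
1 7 8

After move 7 (U):
0 5 3
4 2 6
1 7 8

After move 8 (U):
0 5 3
4 2 6
1 7 8

After move 9 (L):
0 5 3
4 2 6
1 7 8

After move 10 (D):
4 5 3
0 2 6
1 7 8

After move 11 (R):
4 5 3
2 0 6
1 7 8

Answer: 4, 5, 3, 2, 0, 6, 1, 7, 8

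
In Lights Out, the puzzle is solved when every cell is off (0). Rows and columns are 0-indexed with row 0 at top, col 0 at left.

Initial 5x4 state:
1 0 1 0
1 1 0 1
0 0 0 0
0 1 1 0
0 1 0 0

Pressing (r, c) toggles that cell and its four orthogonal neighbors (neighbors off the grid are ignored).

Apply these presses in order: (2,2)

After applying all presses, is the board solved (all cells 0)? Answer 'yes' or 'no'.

After press 1 at (2,2):
1 0 1 0
1 1 1 1
0 1 1 1
0 1 0 0
0 1 0 0

Lights still on: 11

Answer: no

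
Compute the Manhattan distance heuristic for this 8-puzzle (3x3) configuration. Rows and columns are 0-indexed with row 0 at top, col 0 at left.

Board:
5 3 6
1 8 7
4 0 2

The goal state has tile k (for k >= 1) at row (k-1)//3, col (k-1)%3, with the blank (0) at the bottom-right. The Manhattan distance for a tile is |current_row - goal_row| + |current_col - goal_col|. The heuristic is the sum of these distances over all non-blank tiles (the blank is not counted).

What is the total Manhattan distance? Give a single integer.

Answer: 13

Derivation:
Tile 5: (0,0)->(1,1) = 2
Tile 3: (0,1)->(0,2) = 1
Tile 6: (0,2)->(1,2) = 1
Tile 1: (1,0)->(0,0) = 1
Tile 8: (1,1)->(2,1) = 1
Tile 7: (1,2)->(2,0) = 3
Tile 4: (2,0)->(1,0) = 1
Tile 2: (2,2)->(0,1) = 3
Sum: 2 + 1 + 1 + 1 + 1 + 3 + 1 + 3 = 13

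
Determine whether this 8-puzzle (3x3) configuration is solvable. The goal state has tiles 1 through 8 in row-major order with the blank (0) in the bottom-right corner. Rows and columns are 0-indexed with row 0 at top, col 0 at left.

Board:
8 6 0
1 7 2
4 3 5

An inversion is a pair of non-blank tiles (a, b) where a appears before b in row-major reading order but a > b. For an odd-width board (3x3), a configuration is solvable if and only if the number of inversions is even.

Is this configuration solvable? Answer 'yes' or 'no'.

Inversions (pairs i<j in row-major order where tile[i] > tile[j] > 0): 17
17 is odd, so the puzzle is not solvable.

Answer: no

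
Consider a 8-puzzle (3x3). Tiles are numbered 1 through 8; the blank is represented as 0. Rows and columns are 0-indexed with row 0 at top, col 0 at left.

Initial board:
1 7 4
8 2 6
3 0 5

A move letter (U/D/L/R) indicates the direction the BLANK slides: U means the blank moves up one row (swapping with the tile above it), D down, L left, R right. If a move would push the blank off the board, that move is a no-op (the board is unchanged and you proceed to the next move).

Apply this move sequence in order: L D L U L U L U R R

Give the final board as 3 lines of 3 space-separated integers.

Answer: 7 4 0
1 2 6
8 3 5

Derivation:
After move 1 (L):
1 7 4
8 2 6
0 3 5

After move 2 (D):
1 7 4
8 2 6
0 3 5

After move 3 (L):
1 7 4
8 2 6
0 3 5

After move 4 (U):
1 7 4
0 2 6
8 3 5

After move 5 (L):
1 7 4
0 2 6
8 3 5

After move 6 (U):
0 7 4
1 2 6
8 3 5

After move 7 (L):
0 7 4
1 2 6
8 3 5

After move 8 (U):
0 7 4
1 2 6
8 3 5

After move 9 (R):
7 0 4
1 2 6
8 3 5

After move 10 (R):
7 4 0
1 2 6
8 3 5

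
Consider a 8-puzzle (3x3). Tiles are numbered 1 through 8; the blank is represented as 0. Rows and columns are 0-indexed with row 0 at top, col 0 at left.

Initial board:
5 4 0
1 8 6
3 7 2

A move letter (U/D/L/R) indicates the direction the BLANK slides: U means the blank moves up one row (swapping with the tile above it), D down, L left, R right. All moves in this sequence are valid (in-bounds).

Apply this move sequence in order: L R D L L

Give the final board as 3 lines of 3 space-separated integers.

Answer: 5 4 6
0 1 8
3 7 2

Derivation:
After move 1 (L):
5 0 4
1 8 6
3 7 2

After move 2 (R):
5 4 0
1 8 6
3 7 2

After move 3 (D):
5 4 6
1 8 0
3 7 2

After move 4 (L):
5 4 6
1 0 8
3 7 2

After move 5 (L):
5 4 6
0 1 8
3 7 2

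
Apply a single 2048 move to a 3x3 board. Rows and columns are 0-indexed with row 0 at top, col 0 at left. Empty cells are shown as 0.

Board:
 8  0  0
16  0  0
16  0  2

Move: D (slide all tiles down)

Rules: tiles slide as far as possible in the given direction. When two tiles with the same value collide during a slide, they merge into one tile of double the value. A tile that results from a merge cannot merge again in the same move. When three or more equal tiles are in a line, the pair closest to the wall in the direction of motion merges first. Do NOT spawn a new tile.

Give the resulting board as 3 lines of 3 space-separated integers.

Answer:  0  0  0
 8  0  0
32  0  2

Derivation:
Slide down:
col 0: [8, 16, 16] -> [0, 8, 32]
col 1: [0, 0, 0] -> [0, 0, 0]
col 2: [0, 0, 2] -> [0, 0, 2]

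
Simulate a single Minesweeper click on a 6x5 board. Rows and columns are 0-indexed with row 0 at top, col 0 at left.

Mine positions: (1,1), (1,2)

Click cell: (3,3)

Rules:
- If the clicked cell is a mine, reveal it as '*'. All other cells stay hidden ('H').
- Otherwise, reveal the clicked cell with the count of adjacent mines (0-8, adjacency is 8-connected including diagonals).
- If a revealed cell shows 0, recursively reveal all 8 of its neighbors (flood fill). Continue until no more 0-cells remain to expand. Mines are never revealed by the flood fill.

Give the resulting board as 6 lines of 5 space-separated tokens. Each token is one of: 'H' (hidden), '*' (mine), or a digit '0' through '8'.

H H H 1 0
H H H 1 0
1 2 2 1 0
0 0 0 0 0
0 0 0 0 0
0 0 0 0 0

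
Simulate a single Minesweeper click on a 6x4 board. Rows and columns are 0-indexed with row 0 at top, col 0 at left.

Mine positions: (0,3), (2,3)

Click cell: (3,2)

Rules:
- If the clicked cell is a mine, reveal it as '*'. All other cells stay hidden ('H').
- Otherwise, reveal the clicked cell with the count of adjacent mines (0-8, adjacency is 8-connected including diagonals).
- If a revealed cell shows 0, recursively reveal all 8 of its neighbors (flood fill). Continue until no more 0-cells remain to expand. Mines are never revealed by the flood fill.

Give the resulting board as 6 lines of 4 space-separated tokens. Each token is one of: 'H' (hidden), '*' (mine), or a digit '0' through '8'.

H H H H
H H H H
H H H H
H H 1 H
H H H H
H H H H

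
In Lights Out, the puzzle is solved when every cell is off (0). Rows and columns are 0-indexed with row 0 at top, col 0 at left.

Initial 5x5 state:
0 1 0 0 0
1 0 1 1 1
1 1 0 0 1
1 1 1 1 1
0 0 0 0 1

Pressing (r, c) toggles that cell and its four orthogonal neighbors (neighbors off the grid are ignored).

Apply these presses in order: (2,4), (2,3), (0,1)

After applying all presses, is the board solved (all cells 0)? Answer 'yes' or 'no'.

Answer: no

Derivation:
After press 1 at (2,4):
0 1 0 0 0
1 0 1 1 0
1 1 0 1 0
1 1 1 1 0
0 0 0 0 1

After press 2 at (2,3):
0 1 0 0 0
1 0 1 0 0
1 1 1 0 1
1 1 1 0 0
0 0 0 0 1

After press 3 at (0,1):
1 0 1 0 0
1 1 1 0 0
1 1 1 0 1
1 1 1 0 0
0 0 0 0 1

Lights still on: 13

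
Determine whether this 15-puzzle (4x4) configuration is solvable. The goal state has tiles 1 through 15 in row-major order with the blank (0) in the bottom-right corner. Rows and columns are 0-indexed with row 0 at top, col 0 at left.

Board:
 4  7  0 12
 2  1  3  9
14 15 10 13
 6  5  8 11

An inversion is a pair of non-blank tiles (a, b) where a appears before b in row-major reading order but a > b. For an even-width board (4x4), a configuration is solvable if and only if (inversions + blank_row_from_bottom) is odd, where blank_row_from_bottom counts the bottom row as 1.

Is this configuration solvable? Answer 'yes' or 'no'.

Answer: yes

Derivation:
Inversions: 41
Blank is in row 0 (0-indexed from top), which is row 4 counting from the bottom (bottom = 1).
41 + 4 = 45, which is odd, so the puzzle is solvable.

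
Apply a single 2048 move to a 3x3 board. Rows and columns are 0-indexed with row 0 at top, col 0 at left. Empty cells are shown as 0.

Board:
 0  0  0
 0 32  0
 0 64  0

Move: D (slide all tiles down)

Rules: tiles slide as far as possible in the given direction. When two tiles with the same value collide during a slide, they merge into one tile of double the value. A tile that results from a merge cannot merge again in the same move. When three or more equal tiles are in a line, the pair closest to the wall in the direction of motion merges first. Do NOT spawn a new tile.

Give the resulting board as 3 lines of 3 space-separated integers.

Slide down:
col 0: [0, 0, 0] -> [0, 0, 0]
col 1: [0, 32, 64] -> [0, 32, 64]
col 2: [0, 0, 0] -> [0, 0, 0]

Answer:  0  0  0
 0 32  0
 0 64  0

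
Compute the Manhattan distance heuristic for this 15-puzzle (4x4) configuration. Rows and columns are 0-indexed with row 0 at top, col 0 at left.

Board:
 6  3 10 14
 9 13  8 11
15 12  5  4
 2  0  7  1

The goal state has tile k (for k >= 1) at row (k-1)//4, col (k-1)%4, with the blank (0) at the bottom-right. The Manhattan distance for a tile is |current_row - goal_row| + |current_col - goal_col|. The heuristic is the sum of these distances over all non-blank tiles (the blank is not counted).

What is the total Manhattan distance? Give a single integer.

Answer: 40

Derivation:
Tile 6: (0,0)->(1,1) = 2
Tile 3: (0,1)->(0,2) = 1
Tile 10: (0,2)->(2,1) = 3
Tile 14: (0,3)->(3,1) = 5
Tile 9: (1,0)->(2,0) = 1
Tile 13: (1,1)->(3,0) = 3
Tile 8: (1,2)->(1,3) = 1
Tile 11: (1,3)->(2,2) = 2
Tile 15: (2,0)->(3,2) = 3
Tile 12: (2,1)->(2,3) = 2
Tile 5: (2,2)->(1,0) = 3
Tile 4: (2,3)->(0,3) = 2
Tile 2: (3,0)->(0,1) = 4
Tile 7: (3,2)->(1,2) = 2
Tile 1: (3,3)->(0,0) = 6
Sum: 2 + 1 + 3 + 5 + 1 + 3 + 1 + 2 + 3 + 2 + 3 + 2 + 4 + 2 + 6 = 40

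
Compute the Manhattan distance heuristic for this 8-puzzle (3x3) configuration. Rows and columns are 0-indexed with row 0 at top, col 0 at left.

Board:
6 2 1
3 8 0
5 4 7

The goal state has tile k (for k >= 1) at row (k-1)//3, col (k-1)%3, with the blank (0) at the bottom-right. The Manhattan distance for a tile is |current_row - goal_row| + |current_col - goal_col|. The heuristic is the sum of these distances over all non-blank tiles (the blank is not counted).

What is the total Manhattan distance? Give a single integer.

Tile 6: (0,0)->(1,2) = 3
Tile 2: (0,1)->(0,1) = 0
Tile 1: (0,2)->(0,0) = 2
Tile 3: (1,0)->(0,2) = 3
Tile 8: (1,1)->(2,1) = 1
Tile 5: (2,0)->(1,1) = 2
Tile 4: (2,1)->(1,0) = 2
Tile 7: (2,2)->(2,0) = 2
Sum: 3 + 0 + 2 + 3 + 1 + 2 + 2 + 2 = 15

Answer: 15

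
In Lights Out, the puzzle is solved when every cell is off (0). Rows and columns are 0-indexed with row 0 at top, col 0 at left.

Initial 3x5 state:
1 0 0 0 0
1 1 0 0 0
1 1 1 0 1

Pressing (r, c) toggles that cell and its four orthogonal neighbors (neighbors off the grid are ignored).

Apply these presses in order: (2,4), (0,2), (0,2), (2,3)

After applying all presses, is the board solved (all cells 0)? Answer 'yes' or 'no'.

After press 1 at (2,4):
1 0 0 0 0
1 1 0 0 1
1 1 1 1 0

After press 2 at (0,2):
1 1 1 1 0
1 1 1 0 1
1 1 1 1 0

After press 3 at (0,2):
1 0 0 0 0
1 1 0 0 1
1 1 1 1 0

After press 4 at (2,3):
1 0 0 0 0
1 1 0 1 1
1 1 0 0 1

Lights still on: 8

Answer: no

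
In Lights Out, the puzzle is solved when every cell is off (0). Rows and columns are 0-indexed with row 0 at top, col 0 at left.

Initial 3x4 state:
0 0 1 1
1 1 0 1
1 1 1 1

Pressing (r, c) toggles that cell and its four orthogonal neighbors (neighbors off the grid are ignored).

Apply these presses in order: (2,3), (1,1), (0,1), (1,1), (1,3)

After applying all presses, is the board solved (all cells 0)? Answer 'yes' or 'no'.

After press 1 at (2,3):
0 0 1 1
1 1 0 0
1 1 0 0

After press 2 at (1,1):
0 1 1 1
0 0 1 0
1 0 0 0

After press 3 at (0,1):
1 0 0 1
0 1 1 0
1 0 0 0

After press 4 at (1,1):
1 1 0 1
1 0 0 0
1 1 0 0

After press 5 at (1,3):
1 1 0 0
1 0 1 1
1 1 0 1

Lights still on: 8

Answer: no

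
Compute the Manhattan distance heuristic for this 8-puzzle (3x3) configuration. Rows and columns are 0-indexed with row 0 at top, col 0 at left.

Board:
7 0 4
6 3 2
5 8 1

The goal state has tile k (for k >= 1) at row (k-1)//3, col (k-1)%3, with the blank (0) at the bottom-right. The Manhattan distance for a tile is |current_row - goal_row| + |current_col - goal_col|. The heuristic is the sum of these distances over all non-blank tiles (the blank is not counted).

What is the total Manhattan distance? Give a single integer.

Answer: 17

Derivation:
Tile 7: (0,0)->(2,0) = 2
Tile 4: (0,2)->(1,0) = 3
Tile 6: (1,0)->(1,2) = 2
Tile 3: (1,1)->(0,2) = 2
Tile 2: (1,2)->(0,1) = 2
Tile 5: (2,0)->(1,1) = 2
Tile 8: (2,1)->(2,1) = 0
Tile 1: (2,2)->(0,0) = 4
Sum: 2 + 3 + 2 + 2 + 2 + 2 + 0 + 4 = 17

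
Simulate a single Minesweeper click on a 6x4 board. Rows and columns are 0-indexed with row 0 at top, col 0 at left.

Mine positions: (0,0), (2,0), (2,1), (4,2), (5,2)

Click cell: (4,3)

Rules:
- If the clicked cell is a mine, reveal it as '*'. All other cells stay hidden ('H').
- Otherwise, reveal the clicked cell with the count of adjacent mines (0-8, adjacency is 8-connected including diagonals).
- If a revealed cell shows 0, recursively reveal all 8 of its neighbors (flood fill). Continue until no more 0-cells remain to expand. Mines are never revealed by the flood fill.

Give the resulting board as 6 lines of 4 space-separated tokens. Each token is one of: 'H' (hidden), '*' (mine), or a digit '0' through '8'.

H H H H
H H H H
H H H H
H H H H
H H H 2
H H H H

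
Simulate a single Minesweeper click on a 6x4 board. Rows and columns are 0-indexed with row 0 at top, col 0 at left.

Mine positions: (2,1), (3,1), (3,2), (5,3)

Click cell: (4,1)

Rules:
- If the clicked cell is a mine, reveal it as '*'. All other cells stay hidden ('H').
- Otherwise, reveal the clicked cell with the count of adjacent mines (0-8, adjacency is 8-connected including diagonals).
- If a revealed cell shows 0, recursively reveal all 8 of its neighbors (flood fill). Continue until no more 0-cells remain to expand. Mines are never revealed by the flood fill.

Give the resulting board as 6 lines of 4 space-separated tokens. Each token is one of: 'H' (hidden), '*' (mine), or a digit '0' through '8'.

H H H H
H H H H
H H H H
H H H H
H 2 H H
H H H H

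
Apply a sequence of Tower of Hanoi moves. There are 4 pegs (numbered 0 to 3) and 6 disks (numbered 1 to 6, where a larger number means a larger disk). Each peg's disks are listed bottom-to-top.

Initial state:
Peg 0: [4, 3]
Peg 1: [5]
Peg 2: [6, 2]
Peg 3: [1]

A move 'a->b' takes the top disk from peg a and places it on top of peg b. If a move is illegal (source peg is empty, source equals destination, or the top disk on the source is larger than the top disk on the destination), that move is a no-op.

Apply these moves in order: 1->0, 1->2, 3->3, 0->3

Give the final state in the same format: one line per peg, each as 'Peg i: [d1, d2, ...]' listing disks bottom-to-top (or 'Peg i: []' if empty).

After move 1 (1->0):
Peg 0: [4, 3]
Peg 1: [5]
Peg 2: [6, 2]
Peg 3: [1]

After move 2 (1->2):
Peg 0: [4, 3]
Peg 1: [5]
Peg 2: [6, 2]
Peg 3: [1]

After move 3 (3->3):
Peg 0: [4, 3]
Peg 1: [5]
Peg 2: [6, 2]
Peg 3: [1]

After move 4 (0->3):
Peg 0: [4, 3]
Peg 1: [5]
Peg 2: [6, 2]
Peg 3: [1]

Answer: Peg 0: [4, 3]
Peg 1: [5]
Peg 2: [6, 2]
Peg 3: [1]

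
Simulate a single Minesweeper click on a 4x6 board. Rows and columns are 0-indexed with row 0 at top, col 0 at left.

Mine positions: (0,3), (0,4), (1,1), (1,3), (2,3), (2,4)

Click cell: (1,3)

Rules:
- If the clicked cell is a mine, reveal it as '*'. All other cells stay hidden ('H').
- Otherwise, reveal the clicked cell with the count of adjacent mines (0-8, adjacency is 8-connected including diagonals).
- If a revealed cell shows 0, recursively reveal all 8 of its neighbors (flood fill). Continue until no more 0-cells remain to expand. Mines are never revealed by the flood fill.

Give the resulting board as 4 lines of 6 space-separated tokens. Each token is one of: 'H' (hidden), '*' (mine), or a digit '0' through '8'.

H H H H H H
H H H * H H
H H H H H H
H H H H H H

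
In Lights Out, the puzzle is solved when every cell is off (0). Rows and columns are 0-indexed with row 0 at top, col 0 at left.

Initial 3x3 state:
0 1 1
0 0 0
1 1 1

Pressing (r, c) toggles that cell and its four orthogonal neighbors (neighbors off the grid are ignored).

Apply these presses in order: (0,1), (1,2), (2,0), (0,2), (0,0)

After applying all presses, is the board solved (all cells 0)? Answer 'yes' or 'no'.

After press 1 at (0,1):
1 0 0
0 1 0
1 1 1

After press 2 at (1,2):
1 0 1
0 0 1
1 1 0

After press 3 at (2,0):
1 0 1
1 0 1
0 0 0

After press 4 at (0,2):
1 1 0
1 0 0
0 0 0

After press 5 at (0,0):
0 0 0
0 0 0
0 0 0

Lights still on: 0

Answer: yes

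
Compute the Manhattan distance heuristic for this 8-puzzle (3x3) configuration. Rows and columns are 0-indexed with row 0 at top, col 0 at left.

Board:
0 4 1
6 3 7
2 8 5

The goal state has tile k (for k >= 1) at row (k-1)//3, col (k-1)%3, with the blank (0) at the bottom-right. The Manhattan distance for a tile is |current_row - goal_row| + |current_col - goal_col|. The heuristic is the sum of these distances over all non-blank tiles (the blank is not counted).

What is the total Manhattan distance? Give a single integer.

Tile 4: at (0,1), goal (1,0), distance |0-1|+|1-0| = 2
Tile 1: at (0,2), goal (0,0), distance |0-0|+|2-0| = 2
Tile 6: at (1,0), goal (1,2), distance |1-1|+|0-2| = 2
Tile 3: at (1,1), goal (0,2), distance |1-0|+|1-2| = 2
Tile 7: at (1,2), goal (2,0), distance |1-2|+|2-0| = 3
Tile 2: at (2,0), goal (0,1), distance |2-0|+|0-1| = 3
Tile 8: at (2,1), goal (2,1), distance |2-2|+|1-1| = 0
Tile 5: at (2,2), goal (1,1), distance |2-1|+|2-1| = 2
Sum: 2 + 2 + 2 + 2 + 3 + 3 + 0 + 2 = 16

Answer: 16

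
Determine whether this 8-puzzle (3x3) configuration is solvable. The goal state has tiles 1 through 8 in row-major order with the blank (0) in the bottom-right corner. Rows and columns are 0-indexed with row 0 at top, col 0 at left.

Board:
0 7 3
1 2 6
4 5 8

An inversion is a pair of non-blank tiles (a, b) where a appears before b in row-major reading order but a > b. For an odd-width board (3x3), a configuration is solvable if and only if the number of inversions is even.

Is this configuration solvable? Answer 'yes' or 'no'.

Inversions (pairs i<j in row-major order where tile[i] > tile[j] > 0): 10
10 is even, so the puzzle is solvable.

Answer: yes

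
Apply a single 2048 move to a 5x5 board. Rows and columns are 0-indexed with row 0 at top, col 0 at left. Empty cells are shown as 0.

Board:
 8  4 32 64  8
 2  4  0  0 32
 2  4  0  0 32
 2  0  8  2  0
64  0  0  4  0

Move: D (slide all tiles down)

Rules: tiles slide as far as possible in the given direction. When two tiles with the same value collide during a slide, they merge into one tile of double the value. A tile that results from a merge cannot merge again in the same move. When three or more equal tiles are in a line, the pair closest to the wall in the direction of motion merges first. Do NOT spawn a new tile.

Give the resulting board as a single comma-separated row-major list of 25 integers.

Slide down:
col 0: [8, 2, 2, 2, 64] -> [0, 8, 2, 4, 64]
col 1: [4, 4, 4, 0, 0] -> [0, 0, 0, 4, 8]
col 2: [32, 0, 0, 8, 0] -> [0, 0, 0, 32, 8]
col 3: [64, 0, 0, 2, 4] -> [0, 0, 64, 2, 4]
col 4: [8, 32, 32, 0, 0] -> [0, 0, 0, 8, 64]

Answer: 0, 0, 0, 0, 0, 8, 0, 0, 0, 0, 2, 0, 0, 64, 0, 4, 4, 32, 2, 8, 64, 8, 8, 4, 64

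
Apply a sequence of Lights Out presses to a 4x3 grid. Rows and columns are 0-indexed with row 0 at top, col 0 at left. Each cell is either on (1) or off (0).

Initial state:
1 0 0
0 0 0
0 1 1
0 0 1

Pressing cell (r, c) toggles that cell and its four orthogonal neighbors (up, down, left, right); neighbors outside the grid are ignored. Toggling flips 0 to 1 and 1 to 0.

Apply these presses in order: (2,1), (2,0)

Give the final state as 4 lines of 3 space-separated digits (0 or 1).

After press 1 at (2,1):
1 0 0
0 1 0
1 0 0
0 1 1

After press 2 at (2,0):
1 0 0
1 1 0
0 1 0
1 1 1

Answer: 1 0 0
1 1 0
0 1 0
1 1 1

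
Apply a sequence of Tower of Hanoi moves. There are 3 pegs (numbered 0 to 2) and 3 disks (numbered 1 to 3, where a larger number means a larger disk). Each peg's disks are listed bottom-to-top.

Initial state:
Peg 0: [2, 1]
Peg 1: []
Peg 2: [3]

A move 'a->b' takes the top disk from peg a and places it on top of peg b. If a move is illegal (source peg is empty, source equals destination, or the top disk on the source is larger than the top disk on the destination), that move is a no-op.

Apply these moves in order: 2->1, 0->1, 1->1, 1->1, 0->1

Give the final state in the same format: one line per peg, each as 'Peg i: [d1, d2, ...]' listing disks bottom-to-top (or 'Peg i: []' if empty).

After move 1 (2->1):
Peg 0: [2, 1]
Peg 1: [3]
Peg 2: []

After move 2 (0->1):
Peg 0: [2]
Peg 1: [3, 1]
Peg 2: []

After move 3 (1->1):
Peg 0: [2]
Peg 1: [3, 1]
Peg 2: []

After move 4 (1->1):
Peg 0: [2]
Peg 1: [3, 1]
Peg 2: []

After move 5 (0->1):
Peg 0: [2]
Peg 1: [3, 1]
Peg 2: []

Answer: Peg 0: [2]
Peg 1: [3, 1]
Peg 2: []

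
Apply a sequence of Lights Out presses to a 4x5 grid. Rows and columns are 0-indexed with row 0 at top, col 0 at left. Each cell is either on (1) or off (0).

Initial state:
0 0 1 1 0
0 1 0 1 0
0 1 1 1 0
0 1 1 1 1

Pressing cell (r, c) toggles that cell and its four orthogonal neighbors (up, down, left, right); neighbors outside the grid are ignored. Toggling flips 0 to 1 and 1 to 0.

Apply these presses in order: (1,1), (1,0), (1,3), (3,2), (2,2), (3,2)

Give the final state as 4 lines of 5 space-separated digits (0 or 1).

Answer: 1 1 1 0 0
0 1 1 0 1
1 1 0 1 0
0 1 0 1 1

Derivation:
After press 1 at (1,1):
0 1 1 1 0
1 0 1 1 0
0 0 1 1 0
0 1 1 1 1

After press 2 at (1,0):
1 1 1 1 0
0 1 1 1 0
1 0 1 1 0
0 1 1 1 1

After press 3 at (1,3):
1 1 1 0 0
0 1 0 0 1
1 0 1 0 0
0 1 1 1 1

After press 4 at (3,2):
1 1 1 0 0
0 1 0 0 1
1 0 0 0 0
0 0 0 0 1

After press 5 at (2,2):
1 1 1 0 0
0 1 1 0 1
1 1 1 1 0
0 0 1 0 1

After press 6 at (3,2):
1 1 1 0 0
0 1 1 0 1
1 1 0 1 0
0 1 0 1 1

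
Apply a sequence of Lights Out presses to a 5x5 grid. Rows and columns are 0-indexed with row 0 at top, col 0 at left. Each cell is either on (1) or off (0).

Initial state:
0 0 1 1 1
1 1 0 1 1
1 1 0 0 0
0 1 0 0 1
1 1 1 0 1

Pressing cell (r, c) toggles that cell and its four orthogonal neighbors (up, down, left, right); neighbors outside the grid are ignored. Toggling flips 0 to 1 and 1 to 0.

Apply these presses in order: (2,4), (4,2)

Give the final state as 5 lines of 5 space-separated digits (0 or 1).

After press 1 at (2,4):
0 0 1 1 1
1 1 0 1 0
1 1 0 1 1
0 1 0 0 0
1 1 1 0 1

After press 2 at (4,2):
0 0 1 1 1
1 1 0 1 0
1 1 0 1 1
0 1 1 0 0
1 0 0 1 1

Answer: 0 0 1 1 1
1 1 0 1 0
1 1 0 1 1
0 1 1 0 0
1 0 0 1 1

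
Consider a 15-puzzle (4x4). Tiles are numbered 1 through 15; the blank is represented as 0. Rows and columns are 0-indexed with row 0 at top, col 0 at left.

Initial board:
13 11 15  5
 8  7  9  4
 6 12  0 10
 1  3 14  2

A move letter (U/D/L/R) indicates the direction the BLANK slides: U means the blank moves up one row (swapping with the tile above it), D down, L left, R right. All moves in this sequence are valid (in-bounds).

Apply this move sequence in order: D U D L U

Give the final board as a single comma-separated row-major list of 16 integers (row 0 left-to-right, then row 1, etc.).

After move 1 (D):
13 11 15  5
 8  7  9  4
 6 12 14 10
 1  3  0  2

After move 2 (U):
13 11 15  5
 8  7  9  4
 6 12  0 10
 1  3 14  2

After move 3 (D):
13 11 15  5
 8  7  9  4
 6 12 14 10
 1  3  0  2

After move 4 (L):
13 11 15  5
 8  7  9  4
 6 12 14 10
 1  0  3  2

After move 5 (U):
13 11 15  5
 8  7  9  4
 6  0 14 10
 1 12  3  2

Answer: 13, 11, 15, 5, 8, 7, 9, 4, 6, 0, 14, 10, 1, 12, 3, 2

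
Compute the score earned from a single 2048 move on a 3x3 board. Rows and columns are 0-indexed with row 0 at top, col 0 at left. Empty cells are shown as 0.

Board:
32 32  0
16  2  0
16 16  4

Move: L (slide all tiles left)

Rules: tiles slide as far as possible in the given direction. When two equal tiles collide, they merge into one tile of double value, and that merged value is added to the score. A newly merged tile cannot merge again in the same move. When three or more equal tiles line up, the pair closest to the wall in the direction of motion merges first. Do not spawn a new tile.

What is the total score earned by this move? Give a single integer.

Slide left:
row 0: [32, 32, 0] -> [64, 0, 0]  score +64 (running 64)
row 1: [16, 2, 0] -> [16, 2, 0]  score +0 (running 64)
row 2: [16, 16, 4] -> [32, 4, 0]  score +32 (running 96)
Board after move:
64  0  0
16  2  0
32  4  0

Answer: 96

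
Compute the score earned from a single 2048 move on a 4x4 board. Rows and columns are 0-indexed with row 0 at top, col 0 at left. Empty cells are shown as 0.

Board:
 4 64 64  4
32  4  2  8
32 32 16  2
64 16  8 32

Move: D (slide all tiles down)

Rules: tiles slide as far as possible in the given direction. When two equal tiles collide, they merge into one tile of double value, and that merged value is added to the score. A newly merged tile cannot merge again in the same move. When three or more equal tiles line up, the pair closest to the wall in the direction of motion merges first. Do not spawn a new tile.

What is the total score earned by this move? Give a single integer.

Answer: 64

Derivation:
Slide down:
col 0: [4, 32, 32, 64] -> [0, 4, 64, 64]  score +64 (running 64)
col 1: [64, 4, 32, 16] -> [64, 4, 32, 16]  score +0 (running 64)
col 2: [64, 2, 16, 8] -> [64, 2, 16, 8]  score +0 (running 64)
col 3: [4, 8, 2, 32] -> [4, 8, 2, 32]  score +0 (running 64)
Board after move:
 0 64 64  4
 4  4  2  8
64 32 16  2
64 16  8 32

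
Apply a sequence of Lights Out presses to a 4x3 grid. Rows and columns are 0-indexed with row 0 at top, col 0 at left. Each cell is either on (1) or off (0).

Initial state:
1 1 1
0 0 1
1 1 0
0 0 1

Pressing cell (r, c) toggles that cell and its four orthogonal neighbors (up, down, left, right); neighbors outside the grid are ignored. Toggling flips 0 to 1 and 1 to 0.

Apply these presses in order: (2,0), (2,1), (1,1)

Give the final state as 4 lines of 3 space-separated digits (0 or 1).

Answer: 1 0 1
0 0 0
1 0 1
1 1 1

Derivation:
After press 1 at (2,0):
1 1 1
1 0 1
0 0 0
1 0 1

After press 2 at (2,1):
1 1 1
1 1 1
1 1 1
1 1 1

After press 3 at (1,1):
1 0 1
0 0 0
1 0 1
1 1 1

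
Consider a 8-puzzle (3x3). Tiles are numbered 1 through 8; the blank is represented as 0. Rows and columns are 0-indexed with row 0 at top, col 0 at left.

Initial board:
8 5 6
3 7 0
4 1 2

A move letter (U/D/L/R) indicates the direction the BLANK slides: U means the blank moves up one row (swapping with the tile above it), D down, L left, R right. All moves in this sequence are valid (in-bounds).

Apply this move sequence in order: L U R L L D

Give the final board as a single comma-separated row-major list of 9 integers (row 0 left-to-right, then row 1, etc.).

Answer: 3, 8, 6, 0, 5, 7, 4, 1, 2

Derivation:
After move 1 (L):
8 5 6
3 0 7
4 1 2

After move 2 (U):
8 0 6
3 5 7
4 1 2

After move 3 (R):
8 6 0
3 5 7
4 1 2

After move 4 (L):
8 0 6
3 5 7
4 1 2

After move 5 (L):
0 8 6
3 5 7
4 1 2

After move 6 (D):
3 8 6
0 5 7
4 1 2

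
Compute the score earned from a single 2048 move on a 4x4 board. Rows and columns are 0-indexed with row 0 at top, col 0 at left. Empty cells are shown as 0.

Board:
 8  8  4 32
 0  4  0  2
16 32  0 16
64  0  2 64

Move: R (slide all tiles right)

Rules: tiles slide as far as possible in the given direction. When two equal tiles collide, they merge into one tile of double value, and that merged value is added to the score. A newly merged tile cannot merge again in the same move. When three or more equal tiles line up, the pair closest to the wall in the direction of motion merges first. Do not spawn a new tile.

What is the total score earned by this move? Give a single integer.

Answer: 16

Derivation:
Slide right:
row 0: [8, 8, 4, 32] -> [0, 16, 4, 32]  score +16 (running 16)
row 1: [0, 4, 0, 2] -> [0, 0, 4, 2]  score +0 (running 16)
row 2: [16, 32, 0, 16] -> [0, 16, 32, 16]  score +0 (running 16)
row 3: [64, 0, 2, 64] -> [0, 64, 2, 64]  score +0 (running 16)
Board after move:
 0 16  4 32
 0  0  4  2
 0 16 32 16
 0 64  2 64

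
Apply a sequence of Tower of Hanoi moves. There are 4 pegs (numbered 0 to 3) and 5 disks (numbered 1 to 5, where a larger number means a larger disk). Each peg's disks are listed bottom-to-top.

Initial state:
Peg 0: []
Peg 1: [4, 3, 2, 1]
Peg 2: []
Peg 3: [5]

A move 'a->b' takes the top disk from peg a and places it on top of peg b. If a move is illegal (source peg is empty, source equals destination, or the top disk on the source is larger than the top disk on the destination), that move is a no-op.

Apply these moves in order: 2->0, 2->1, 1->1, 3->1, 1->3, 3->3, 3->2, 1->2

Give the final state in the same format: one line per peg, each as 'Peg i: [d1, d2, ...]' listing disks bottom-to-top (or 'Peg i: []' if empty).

After move 1 (2->0):
Peg 0: []
Peg 1: [4, 3, 2, 1]
Peg 2: []
Peg 3: [5]

After move 2 (2->1):
Peg 0: []
Peg 1: [4, 3, 2, 1]
Peg 2: []
Peg 3: [5]

After move 3 (1->1):
Peg 0: []
Peg 1: [4, 3, 2, 1]
Peg 2: []
Peg 3: [5]

After move 4 (3->1):
Peg 0: []
Peg 1: [4, 3, 2, 1]
Peg 2: []
Peg 3: [5]

After move 5 (1->3):
Peg 0: []
Peg 1: [4, 3, 2]
Peg 2: []
Peg 3: [5, 1]

After move 6 (3->3):
Peg 0: []
Peg 1: [4, 3, 2]
Peg 2: []
Peg 3: [5, 1]

After move 7 (3->2):
Peg 0: []
Peg 1: [4, 3, 2]
Peg 2: [1]
Peg 3: [5]

After move 8 (1->2):
Peg 0: []
Peg 1: [4, 3, 2]
Peg 2: [1]
Peg 3: [5]

Answer: Peg 0: []
Peg 1: [4, 3, 2]
Peg 2: [1]
Peg 3: [5]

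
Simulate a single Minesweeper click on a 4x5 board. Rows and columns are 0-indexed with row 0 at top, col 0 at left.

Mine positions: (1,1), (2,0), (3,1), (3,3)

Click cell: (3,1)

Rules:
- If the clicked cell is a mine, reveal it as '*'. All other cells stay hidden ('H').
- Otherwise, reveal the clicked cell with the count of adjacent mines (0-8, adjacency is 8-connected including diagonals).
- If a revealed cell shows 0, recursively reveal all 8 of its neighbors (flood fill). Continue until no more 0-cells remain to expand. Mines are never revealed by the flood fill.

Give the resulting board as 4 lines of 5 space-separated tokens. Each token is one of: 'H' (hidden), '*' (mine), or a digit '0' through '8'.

H H H H H
H H H H H
H H H H H
H * H H H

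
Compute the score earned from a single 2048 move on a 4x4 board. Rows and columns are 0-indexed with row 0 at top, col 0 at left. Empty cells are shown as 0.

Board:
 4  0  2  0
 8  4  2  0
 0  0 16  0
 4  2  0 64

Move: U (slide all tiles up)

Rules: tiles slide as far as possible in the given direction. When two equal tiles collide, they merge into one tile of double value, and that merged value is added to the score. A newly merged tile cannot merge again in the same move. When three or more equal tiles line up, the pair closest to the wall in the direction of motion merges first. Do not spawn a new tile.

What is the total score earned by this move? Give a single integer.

Answer: 4

Derivation:
Slide up:
col 0: [4, 8, 0, 4] -> [4, 8, 4, 0]  score +0 (running 0)
col 1: [0, 4, 0, 2] -> [4, 2, 0, 0]  score +0 (running 0)
col 2: [2, 2, 16, 0] -> [4, 16, 0, 0]  score +4 (running 4)
col 3: [0, 0, 0, 64] -> [64, 0, 0, 0]  score +0 (running 4)
Board after move:
 4  4  4 64
 8  2 16  0
 4  0  0  0
 0  0  0  0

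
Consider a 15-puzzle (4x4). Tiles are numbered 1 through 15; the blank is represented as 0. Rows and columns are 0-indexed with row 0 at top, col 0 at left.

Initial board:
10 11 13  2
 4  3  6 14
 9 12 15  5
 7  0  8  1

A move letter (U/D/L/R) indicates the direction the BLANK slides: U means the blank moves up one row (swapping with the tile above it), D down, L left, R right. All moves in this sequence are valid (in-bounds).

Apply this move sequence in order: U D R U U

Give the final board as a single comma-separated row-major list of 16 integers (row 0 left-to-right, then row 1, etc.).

After move 1 (U):
10 11 13  2
 4  3  6 14
 9  0 15  5
 7 12  8  1

After move 2 (D):
10 11 13  2
 4  3  6 14
 9 12 15  5
 7  0  8  1

After move 3 (R):
10 11 13  2
 4  3  6 14
 9 12 15  5
 7  8  0  1

After move 4 (U):
10 11 13  2
 4  3  6 14
 9 12  0  5
 7  8 15  1

After move 5 (U):
10 11 13  2
 4  3  0 14
 9 12  6  5
 7  8 15  1

Answer: 10, 11, 13, 2, 4, 3, 0, 14, 9, 12, 6, 5, 7, 8, 15, 1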